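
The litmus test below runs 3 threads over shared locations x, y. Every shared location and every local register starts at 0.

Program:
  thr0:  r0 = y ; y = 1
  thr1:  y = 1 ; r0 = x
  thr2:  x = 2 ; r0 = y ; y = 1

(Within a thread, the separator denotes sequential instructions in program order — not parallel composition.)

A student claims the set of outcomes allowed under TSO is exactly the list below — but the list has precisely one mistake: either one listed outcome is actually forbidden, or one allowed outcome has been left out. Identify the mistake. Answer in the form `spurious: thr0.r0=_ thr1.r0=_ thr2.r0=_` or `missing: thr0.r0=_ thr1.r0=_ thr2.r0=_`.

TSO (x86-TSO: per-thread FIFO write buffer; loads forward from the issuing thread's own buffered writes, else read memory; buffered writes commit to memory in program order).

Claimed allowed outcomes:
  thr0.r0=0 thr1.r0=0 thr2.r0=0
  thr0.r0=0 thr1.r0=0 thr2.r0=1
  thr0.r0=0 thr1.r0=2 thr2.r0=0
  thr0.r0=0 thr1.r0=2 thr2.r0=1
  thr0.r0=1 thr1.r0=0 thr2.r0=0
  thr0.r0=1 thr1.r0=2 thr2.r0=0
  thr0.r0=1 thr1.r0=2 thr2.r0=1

outcome vector order: (thr0.r0,thr1.r0,thr2.r0)
TSO: 8 outcomes — {(0,0,0) (0,0,1) (0,2,0) (0,2,1) (1,0,0) (1,0,1) (1,2,0) (1,2,1)}
TSO∖claimed = {(1,0,1)}

missing: thr0.r0=1 thr1.r0=0 thr2.r0=1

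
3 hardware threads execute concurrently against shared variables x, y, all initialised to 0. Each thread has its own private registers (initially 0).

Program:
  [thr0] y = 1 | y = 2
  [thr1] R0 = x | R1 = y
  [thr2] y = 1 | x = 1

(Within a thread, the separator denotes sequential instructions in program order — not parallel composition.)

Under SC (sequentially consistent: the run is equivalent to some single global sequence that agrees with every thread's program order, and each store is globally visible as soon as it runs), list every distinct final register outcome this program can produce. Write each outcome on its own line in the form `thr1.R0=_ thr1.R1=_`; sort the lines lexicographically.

outcome vector order: (thr1.R0,thr1.R1)
|SC outcomes| = 5

thr1.R0=0 thr1.R1=0
thr1.R0=0 thr1.R1=1
thr1.R0=0 thr1.R1=2
thr1.R0=1 thr1.R1=1
thr1.R0=1 thr1.R1=2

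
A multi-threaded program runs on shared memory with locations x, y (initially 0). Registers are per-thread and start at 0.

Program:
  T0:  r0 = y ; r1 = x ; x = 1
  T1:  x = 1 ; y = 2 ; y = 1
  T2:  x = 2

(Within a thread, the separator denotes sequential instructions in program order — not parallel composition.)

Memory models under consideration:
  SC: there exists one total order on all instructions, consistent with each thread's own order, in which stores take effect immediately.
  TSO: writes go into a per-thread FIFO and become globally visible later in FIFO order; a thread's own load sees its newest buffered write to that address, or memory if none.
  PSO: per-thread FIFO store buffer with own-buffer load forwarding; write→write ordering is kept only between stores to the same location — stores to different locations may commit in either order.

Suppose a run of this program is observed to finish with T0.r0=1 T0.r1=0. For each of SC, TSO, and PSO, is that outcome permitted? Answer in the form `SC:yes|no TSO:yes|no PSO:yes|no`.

outcome vector order: (T0.r0,T0.r1)
SC (7): <0 0>; <0 1>; <0 2>; <1 1>; <1 2>; <2 1>; <2 2>
TSO (7): <0 0>; <0 1>; <0 2>; <1 1>; <1 2>; <2 1>; <2 2>
PSO (9): <0 0>; <0 1>; <0 2>; <1 0>; <1 1>; <1 2>; <2 0>; <2 1>; <2 2>
target <1 0> ∈ {PSO}

SC:no TSO:no PSO:yes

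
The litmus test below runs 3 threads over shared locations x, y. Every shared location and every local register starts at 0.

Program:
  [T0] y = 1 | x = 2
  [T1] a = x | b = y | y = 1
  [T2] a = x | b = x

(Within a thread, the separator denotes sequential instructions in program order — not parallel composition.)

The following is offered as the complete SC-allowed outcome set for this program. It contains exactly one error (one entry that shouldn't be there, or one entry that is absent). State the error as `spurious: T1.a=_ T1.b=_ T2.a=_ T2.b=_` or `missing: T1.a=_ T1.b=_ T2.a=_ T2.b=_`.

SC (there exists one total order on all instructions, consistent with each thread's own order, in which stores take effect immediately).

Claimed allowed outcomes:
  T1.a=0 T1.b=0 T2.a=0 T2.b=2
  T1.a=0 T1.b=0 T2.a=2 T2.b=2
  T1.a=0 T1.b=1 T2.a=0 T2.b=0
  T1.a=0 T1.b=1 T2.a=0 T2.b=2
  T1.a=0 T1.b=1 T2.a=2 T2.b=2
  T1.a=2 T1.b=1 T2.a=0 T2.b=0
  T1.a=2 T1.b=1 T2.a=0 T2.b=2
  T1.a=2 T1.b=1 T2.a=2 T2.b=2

missing: T1.a=0 T1.b=0 T2.a=0 T2.b=0

outcome vector order: (T1.a,T1.b,T2.a,T2.b)
under SC → <0 0 0 0>, <0 0 0 2>, <0 0 2 2>, <0 1 0 0>, <0 1 0 2>, <0 1 2 2>, <2 1 0 0>, <2 1 0 2>, <2 1 2 2>
SC∖claimed = {<0 0 0 0>}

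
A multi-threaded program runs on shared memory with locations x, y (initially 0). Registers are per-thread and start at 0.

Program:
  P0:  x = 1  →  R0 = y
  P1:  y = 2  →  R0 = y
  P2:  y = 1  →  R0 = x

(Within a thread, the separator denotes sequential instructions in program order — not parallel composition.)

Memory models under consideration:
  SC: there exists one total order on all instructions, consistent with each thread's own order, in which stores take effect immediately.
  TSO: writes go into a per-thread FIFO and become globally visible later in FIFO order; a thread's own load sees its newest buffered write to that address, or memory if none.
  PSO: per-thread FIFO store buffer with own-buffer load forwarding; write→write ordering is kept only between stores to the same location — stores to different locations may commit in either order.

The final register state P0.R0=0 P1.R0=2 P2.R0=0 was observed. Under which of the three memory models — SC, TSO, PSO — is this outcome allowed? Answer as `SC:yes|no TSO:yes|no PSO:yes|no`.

SC:no TSO:yes PSO:yes

outcome vector order: (P0.R0,P1.R0,P2.R0)
SC: 9 outcomes — {011 021 110 111 120 121 211 220 221}
TSO: 12 outcomes — {010 011 020 021 110 111 120 121 210 211 220 221}
PSO: 12 outcomes — {010 011 020 021 110 111 120 121 210 211 220 221}
target 020 ∈ {TSO,PSO}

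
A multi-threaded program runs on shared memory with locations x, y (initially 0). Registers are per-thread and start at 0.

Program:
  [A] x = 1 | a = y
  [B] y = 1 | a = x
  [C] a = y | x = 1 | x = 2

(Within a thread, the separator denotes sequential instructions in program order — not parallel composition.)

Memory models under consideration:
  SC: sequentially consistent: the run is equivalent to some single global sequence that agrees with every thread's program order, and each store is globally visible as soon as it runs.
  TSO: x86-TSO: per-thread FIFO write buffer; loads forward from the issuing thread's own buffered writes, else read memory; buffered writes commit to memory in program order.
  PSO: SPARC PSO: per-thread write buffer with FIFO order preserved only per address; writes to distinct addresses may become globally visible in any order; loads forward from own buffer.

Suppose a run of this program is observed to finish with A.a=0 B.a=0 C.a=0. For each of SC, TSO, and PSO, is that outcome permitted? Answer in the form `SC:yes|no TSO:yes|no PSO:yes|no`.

outcome vector order: (A.a,B.a,C.a)
SC (10): 010; 011; 020; 021; 100; 101; 110; 111; 120; 121
TSO (12): 000; 001; 010; 011; 020; 021; 100; 101; 110; 111; 120; 121
PSO (12): 000; 001; 010; 011; 020; 021; 100; 101; 110; 111; 120; 121
target 000 ∈ {TSO,PSO}

SC:no TSO:yes PSO:yes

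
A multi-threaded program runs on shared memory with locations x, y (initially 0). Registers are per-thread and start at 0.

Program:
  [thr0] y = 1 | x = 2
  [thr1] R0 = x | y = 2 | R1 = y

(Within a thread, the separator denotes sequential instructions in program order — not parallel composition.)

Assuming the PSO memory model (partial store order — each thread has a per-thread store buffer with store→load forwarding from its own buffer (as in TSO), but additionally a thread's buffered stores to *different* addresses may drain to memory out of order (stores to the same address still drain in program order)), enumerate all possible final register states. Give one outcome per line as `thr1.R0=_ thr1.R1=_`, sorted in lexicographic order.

thr1.R0=0 thr1.R1=1
thr1.R0=0 thr1.R1=2
thr1.R0=2 thr1.R1=1
thr1.R0=2 thr1.R1=2

outcome vector order: (thr1.R0,thr1.R1)
|PSO outcomes| = 4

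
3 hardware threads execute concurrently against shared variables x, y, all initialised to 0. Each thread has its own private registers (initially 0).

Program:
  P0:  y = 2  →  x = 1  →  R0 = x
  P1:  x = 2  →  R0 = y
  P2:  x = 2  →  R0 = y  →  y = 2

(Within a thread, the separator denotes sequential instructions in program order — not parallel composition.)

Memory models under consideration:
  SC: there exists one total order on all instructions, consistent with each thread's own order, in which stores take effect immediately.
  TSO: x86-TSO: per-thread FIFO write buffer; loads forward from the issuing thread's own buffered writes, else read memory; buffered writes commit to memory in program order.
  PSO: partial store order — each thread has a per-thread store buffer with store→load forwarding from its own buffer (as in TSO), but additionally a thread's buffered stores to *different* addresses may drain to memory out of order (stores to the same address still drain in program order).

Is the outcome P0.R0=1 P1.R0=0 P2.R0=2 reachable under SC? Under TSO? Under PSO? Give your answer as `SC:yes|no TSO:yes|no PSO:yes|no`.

SC:yes TSO:yes PSO:yes

outcome vector order: (P0.R0,P1.R0,P2.R0)
[SC] allowed = {1/0/0; 1/0/2; 1/2/0; 1/2/2; 2/0/2; 2/2/0; 2/2/2}
[TSO] allowed = {1/0/0; 1/0/2; 1/2/0; 1/2/2; 2/0/0; 2/0/2; 2/2/0; 2/2/2}
[PSO] allowed = {1/0/0; 1/0/2; 1/2/0; 1/2/2; 2/0/0; 2/0/2; 2/2/0; 2/2/2}
target 1/0/2 ∈ {SC,TSO,PSO}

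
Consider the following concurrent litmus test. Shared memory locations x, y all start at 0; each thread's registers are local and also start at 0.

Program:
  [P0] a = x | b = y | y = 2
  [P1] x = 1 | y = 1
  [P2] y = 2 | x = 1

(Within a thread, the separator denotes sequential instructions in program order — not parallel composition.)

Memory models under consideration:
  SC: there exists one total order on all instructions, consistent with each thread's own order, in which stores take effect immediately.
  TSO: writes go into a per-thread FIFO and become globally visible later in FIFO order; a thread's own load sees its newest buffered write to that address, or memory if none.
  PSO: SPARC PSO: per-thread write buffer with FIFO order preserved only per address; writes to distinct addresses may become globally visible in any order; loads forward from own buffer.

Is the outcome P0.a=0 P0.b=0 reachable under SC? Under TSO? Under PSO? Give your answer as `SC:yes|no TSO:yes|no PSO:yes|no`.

outcome vector order: (P0.a,P0.b)
SC (6): (0,0), (0,1), (0,2), (1,0), (1,1), (1,2)
TSO (6): (0,0), (0,1), (0,2), (1,0), (1,1), (1,2)
PSO (6): (0,0), (0,1), (0,2), (1,0), (1,1), (1,2)
target (0,0) ∈ {SC,TSO,PSO}

SC:yes TSO:yes PSO:yes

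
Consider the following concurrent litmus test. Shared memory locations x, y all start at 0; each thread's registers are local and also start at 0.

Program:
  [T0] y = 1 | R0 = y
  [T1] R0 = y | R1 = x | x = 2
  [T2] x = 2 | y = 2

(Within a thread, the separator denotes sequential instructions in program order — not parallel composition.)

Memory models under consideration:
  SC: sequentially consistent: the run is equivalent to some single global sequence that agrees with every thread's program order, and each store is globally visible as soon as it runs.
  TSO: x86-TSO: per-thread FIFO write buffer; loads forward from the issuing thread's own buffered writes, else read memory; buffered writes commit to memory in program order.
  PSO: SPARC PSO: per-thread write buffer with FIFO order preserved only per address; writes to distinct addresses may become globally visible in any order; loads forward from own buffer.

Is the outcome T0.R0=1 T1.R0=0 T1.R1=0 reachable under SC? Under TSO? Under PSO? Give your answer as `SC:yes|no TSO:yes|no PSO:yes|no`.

outcome vector order: (T0.R0,T1.R0,T1.R1)
SC (10): 100, 102, 110, 112, 122, 200, 202, 210, 212, 222
TSO (10): 100, 102, 110, 112, 122, 200, 202, 210, 212, 222
PSO (12): 100, 102, 110, 112, 120, 122, 200, 202, 210, 212, 220, 222
target 100 ∈ {SC,TSO,PSO}

SC:yes TSO:yes PSO:yes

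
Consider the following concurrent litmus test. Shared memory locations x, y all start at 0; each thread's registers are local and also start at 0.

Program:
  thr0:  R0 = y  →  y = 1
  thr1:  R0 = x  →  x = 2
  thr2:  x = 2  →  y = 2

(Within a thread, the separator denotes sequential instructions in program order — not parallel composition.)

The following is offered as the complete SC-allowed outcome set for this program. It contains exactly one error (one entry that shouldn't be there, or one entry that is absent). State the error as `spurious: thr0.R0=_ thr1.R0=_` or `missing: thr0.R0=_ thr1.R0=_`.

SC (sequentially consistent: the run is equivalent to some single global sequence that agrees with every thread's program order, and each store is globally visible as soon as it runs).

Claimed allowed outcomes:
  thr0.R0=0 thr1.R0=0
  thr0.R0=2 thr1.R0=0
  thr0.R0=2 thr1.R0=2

outcome vector order: (thr0.R0,thr1.R0)
under SC → (0,0) (0,2) (2,0) (2,2)
SC∖claimed = {(0,2)}

missing: thr0.R0=0 thr1.R0=2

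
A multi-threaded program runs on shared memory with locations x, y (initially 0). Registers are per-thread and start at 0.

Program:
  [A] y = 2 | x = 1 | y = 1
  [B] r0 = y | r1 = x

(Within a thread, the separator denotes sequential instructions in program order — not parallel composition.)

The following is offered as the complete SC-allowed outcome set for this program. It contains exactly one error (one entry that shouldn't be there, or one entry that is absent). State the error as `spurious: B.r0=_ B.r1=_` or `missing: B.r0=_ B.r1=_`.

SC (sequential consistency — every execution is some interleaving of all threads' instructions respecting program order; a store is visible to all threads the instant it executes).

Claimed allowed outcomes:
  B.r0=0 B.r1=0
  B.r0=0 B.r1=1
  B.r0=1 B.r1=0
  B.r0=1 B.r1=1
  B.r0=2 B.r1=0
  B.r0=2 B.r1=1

spurious: B.r0=1 B.r1=0

outcome vector order: (B.r0,B.r1)
SC: 5 outcomes — {<0 0> <0 1> <1 1> <2 0> <2 1>}
claimed∖SC = {<1 0>}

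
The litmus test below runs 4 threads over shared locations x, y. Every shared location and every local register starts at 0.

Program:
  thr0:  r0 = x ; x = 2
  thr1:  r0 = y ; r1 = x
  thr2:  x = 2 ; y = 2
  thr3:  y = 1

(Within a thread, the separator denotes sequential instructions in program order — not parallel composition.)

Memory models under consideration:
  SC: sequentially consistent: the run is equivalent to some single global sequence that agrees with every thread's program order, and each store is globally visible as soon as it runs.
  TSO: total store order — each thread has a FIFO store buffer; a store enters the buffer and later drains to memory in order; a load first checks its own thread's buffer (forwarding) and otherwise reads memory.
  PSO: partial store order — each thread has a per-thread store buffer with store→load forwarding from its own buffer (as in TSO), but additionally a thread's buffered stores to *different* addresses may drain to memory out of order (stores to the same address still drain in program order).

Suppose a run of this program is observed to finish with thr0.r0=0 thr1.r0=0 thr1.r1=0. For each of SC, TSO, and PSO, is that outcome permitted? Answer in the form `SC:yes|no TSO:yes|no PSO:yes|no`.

outcome vector order: (thr0.r0,thr1.r0,thr1.r1)
SC: 10 outcomes — {(0,0,0) (0,0,2) (0,1,0) (0,1,2) (0,2,2) (2,0,0) (2,0,2) (2,1,0) (2,1,2) (2,2,2)}
TSO: 10 outcomes — {(0,0,0) (0,0,2) (0,1,0) (0,1,2) (0,2,2) (2,0,0) (2,0,2) (2,1,0) (2,1,2) (2,2,2)}
PSO: 12 outcomes — {(0,0,0) (0,0,2) (0,1,0) (0,1,2) (0,2,0) (0,2,2) (2,0,0) (2,0,2) (2,1,0) (2,1,2) (2,2,0) (2,2,2)}
target (0,0,0) ∈ {SC,TSO,PSO}

SC:yes TSO:yes PSO:yes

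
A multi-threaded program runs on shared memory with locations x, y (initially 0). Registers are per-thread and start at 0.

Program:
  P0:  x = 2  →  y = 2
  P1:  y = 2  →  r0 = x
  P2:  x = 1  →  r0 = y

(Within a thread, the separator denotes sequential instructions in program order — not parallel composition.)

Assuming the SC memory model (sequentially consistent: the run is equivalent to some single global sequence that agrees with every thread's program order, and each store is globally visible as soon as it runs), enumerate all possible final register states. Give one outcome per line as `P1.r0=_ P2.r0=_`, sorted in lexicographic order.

outcome vector order: (P1.r0,P2.r0)
|SC outcomes| = 5

P1.r0=0 P2.r0=2
P1.r0=1 P2.r0=0
P1.r0=1 P2.r0=2
P1.r0=2 P2.r0=0
P1.r0=2 P2.r0=2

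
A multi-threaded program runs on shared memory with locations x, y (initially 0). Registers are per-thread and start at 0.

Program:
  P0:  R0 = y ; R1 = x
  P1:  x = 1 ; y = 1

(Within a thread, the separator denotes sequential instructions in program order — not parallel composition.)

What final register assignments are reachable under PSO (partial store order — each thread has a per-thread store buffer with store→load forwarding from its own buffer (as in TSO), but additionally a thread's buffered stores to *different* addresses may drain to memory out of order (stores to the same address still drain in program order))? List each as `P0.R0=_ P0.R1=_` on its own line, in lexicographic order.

outcome vector order: (P0.R0,P0.R1)
|PSO outcomes| = 4

P0.R0=0 P0.R1=0
P0.R0=0 P0.R1=1
P0.R0=1 P0.R1=0
P0.R0=1 P0.R1=1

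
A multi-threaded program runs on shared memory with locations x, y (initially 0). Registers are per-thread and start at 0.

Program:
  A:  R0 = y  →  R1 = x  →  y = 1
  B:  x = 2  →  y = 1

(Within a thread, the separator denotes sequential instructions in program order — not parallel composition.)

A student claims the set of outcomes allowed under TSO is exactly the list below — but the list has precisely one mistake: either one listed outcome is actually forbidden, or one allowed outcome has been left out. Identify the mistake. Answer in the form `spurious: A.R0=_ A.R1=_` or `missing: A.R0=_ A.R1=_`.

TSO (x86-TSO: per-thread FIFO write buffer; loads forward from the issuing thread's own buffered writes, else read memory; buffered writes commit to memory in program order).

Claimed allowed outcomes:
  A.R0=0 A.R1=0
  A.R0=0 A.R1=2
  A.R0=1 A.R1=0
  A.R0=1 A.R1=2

outcome vector order: (A.R0,A.R1)
[TSO] allowed = {00, 02, 12}
claimed∖TSO = {10}

spurious: A.R0=1 A.R1=0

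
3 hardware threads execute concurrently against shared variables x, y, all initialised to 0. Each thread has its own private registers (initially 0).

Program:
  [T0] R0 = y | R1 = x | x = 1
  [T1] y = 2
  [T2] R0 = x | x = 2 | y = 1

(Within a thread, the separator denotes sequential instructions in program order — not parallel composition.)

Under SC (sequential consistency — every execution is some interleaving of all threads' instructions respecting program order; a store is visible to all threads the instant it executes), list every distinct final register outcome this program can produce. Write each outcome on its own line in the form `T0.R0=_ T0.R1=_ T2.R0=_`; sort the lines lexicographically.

T0.R0=0 T0.R1=0 T2.R0=0
T0.R0=0 T0.R1=0 T2.R0=1
T0.R0=0 T0.R1=2 T2.R0=0
T0.R0=1 T0.R1=2 T2.R0=0
T0.R0=2 T0.R1=0 T2.R0=0
T0.R0=2 T0.R1=0 T2.R0=1
T0.R0=2 T0.R1=2 T2.R0=0

outcome vector order: (T0.R0,T0.R1,T2.R0)
|SC outcomes| = 7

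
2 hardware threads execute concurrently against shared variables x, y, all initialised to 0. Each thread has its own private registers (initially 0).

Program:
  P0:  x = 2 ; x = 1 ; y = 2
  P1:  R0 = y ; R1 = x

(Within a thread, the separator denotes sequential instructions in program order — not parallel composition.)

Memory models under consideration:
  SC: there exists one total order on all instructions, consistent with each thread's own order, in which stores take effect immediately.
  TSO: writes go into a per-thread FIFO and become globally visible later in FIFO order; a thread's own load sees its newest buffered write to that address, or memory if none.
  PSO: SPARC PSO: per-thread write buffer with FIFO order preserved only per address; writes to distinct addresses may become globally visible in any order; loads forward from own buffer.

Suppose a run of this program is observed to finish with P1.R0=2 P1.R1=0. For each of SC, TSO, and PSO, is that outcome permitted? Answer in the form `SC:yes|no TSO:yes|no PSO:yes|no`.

outcome vector order: (P1.R0,P1.R1)
SC (4): 0/0 0/1 0/2 2/1
TSO (4): 0/0 0/1 0/2 2/1
PSO (6): 0/0 0/1 0/2 2/0 2/1 2/2
target 2/0 ∈ {PSO}

SC:no TSO:no PSO:yes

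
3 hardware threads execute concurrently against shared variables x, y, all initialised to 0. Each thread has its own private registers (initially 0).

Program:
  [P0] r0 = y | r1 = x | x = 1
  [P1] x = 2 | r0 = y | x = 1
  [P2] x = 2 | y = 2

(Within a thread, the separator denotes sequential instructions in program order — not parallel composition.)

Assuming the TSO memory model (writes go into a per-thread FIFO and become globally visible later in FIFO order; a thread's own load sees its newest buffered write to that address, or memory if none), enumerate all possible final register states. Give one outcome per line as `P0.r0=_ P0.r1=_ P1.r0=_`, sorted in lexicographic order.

outcome vector order: (P0.r0,P0.r1,P1.r0)
|TSO outcomes| = 10

P0.r0=0 P0.r1=0 P1.r0=0
P0.r0=0 P0.r1=0 P1.r0=2
P0.r0=0 P0.r1=1 P1.r0=0
P0.r0=0 P0.r1=1 P1.r0=2
P0.r0=0 P0.r1=2 P1.r0=0
P0.r0=0 P0.r1=2 P1.r0=2
P0.r0=2 P0.r1=1 P1.r0=0
P0.r0=2 P0.r1=1 P1.r0=2
P0.r0=2 P0.r1=2 P1.r0=0
P0.r0=2 P0.r1=2 P1.r0=2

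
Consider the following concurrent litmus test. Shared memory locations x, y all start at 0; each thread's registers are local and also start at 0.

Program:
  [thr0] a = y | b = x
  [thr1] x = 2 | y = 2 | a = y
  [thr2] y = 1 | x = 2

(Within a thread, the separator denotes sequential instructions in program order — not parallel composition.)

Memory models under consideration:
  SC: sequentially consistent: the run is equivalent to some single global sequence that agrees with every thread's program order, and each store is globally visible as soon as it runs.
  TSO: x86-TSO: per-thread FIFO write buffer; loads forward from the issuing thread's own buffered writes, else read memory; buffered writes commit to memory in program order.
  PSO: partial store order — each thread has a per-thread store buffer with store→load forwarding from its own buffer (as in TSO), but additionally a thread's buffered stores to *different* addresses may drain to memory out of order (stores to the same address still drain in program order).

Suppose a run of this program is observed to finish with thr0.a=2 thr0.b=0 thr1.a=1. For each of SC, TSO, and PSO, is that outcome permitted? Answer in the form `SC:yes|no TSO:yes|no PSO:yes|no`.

SC:no TSO:no PSO:yes

outcome vector order: (thr0.a,thr0.b,thr1.a)
under SC → <0 0 1> <0 0 2> <0 2 1> <0 2 2> <1 0 2> <1 2 1> <1 2 2> <2 2 1> <2 2 2>
under TSO → <0 0 1> <0 0 2> <0 2 1> <0 2 2> <1 0 2> <1 2 1> <1 2 2> <2 2 1> <2 2 2>
under PSO → <0 0 1> <0 0 2> <0 2 1> <0 2 2> <1 0 1> <1 0 2> <1 2 1> <1 2 2> <2 0 1> <2 0 2> <2 2 1> <2 2 2>
target <2 0 1> ∈ {PSO}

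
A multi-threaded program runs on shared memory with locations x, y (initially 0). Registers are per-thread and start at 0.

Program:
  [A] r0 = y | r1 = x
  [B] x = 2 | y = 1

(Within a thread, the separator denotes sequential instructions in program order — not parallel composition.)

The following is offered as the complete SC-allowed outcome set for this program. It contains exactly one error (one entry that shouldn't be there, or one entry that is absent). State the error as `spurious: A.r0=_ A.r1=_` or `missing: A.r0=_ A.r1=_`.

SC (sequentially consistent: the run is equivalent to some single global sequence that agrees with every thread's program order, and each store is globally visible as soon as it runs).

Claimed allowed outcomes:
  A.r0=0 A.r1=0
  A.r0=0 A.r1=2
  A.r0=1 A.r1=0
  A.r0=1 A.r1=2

outcome vector order: (A.r0,A.r1)
[SC] allowed = {0/0; 0/2; 1/2}
claimed∖SC = {1/0}

spurious: A.r0=1 A.r1=0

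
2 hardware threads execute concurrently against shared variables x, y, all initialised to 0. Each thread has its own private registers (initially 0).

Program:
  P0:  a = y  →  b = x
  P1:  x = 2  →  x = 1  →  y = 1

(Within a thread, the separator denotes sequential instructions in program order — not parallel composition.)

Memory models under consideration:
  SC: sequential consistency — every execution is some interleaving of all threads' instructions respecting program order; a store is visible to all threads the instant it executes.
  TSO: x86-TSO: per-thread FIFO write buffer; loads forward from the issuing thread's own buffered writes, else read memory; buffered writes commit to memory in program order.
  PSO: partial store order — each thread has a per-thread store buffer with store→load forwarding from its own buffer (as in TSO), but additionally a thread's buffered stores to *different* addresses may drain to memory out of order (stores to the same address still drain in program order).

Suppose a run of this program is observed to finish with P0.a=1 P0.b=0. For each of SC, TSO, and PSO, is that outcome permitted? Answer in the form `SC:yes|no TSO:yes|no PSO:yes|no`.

outcome vector order: (P0.a,P0.b)
under SC → 00; 01; 02; 11
under TSO → 00; 01; 02; 11
under PSO → 00; 01; 02; 10; 11; 12
target 10 ∈ {PSO}

SC:no TSO:no PSO:yes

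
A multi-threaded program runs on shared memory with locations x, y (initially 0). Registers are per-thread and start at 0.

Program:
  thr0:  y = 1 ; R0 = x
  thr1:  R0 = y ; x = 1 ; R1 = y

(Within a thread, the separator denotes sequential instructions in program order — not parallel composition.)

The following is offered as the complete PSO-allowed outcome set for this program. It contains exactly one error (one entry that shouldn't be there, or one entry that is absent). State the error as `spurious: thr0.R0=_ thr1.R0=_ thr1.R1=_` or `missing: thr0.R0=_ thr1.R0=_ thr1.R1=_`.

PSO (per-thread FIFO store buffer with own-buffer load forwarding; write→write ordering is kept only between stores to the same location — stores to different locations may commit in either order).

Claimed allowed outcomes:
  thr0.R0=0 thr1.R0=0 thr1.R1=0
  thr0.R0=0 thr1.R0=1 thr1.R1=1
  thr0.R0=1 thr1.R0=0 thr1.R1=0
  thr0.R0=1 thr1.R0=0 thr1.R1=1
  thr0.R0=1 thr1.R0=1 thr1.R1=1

missing: thr0.R0=0 thr1.R0=0 thr1.R1=1

outcome vector order: (thr0.R0,thr1.R0,thr1.R1)
PSO: 6 outcomes — {(0,0,0), (0,0,1), (0,1,1), (1,0,0), (1,0,1), (1,1,1)}
PSO∖claimed = {(0,0,1)}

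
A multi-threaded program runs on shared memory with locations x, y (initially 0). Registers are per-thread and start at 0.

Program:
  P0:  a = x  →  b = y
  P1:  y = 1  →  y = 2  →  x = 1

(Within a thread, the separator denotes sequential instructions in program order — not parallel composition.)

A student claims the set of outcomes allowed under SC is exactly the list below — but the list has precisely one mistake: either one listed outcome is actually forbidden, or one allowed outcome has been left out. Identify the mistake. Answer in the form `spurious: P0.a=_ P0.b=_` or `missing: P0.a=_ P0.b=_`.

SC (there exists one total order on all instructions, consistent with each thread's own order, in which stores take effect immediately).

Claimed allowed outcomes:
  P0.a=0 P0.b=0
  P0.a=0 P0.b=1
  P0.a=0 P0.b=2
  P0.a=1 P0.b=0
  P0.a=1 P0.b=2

spurious: P0.a=1 P0.b=0

outcome vector order: (P0.a,P0.b)
SC (4): (0,0), (0,1), (0,2), (1,2)
claimed∖SC = {(1,0)}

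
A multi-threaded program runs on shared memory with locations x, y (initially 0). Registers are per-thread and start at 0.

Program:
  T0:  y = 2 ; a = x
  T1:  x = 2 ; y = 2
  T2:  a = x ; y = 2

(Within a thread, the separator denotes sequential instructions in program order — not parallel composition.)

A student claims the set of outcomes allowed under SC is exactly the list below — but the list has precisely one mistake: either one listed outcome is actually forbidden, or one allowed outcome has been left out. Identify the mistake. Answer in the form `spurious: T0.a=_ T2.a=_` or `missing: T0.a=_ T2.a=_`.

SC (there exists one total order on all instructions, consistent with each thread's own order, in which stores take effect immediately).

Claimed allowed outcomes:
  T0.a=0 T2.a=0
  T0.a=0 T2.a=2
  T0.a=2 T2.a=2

outcome vector order: (T0.a,T2.a)
SC (4): 00 02 20 22
SC∖claimed = {20}

missing: T0.a=2 T2.a=0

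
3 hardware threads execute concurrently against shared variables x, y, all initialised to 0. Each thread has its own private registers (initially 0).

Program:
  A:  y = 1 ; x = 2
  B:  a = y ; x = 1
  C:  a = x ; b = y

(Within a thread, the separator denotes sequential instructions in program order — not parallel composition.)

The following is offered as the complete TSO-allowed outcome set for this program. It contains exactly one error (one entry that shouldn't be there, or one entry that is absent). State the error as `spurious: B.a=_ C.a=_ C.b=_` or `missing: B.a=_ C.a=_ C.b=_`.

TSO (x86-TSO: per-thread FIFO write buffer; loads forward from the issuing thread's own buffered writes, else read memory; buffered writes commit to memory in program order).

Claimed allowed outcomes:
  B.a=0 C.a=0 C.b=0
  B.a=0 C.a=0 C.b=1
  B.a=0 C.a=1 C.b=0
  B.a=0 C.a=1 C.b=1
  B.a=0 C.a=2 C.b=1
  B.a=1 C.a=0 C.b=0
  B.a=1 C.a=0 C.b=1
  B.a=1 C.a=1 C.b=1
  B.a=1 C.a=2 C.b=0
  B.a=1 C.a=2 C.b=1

outcome vector order: (B.a,C.a,C.b)
[TSO] allowed = {0/0/0; 0/0/1; 0/1/0; 0/1/1; 0/2/1; 1/0/0; 1/0/1; 1/1/1; 1/2/1}
claimed∖TSO = {1/2/0}

spurious: B.a=1 C.a=2 C.b=0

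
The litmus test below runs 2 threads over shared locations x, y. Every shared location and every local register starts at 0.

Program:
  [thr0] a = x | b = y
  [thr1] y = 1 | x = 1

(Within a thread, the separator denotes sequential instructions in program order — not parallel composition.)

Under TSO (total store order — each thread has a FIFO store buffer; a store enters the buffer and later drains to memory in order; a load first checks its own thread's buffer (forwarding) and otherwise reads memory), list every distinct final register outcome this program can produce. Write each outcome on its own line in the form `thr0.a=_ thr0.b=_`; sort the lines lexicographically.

thr0.a=0 thr0.b=0
thr0.a=0 thr0.b=1
thr0.a=1 thr0.b=1

outcome vector order: (thr0.a,thr0.b)
|TSO outcomes| = 3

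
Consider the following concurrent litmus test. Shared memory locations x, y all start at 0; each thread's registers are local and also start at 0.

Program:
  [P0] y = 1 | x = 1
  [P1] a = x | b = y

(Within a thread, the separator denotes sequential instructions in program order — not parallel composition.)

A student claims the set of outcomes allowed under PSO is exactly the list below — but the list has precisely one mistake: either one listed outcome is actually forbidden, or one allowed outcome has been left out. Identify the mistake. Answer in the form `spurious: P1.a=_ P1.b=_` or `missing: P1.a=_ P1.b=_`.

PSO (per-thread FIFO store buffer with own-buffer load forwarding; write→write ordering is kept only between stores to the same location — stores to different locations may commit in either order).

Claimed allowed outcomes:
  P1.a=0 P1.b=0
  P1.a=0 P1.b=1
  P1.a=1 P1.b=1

missing: P1.a=1 P1.b=0

outcome vector order: (P1.a,P1.b)
PSO (4): <0 0> <0 1> <1 0> <1 1>
PSO∖claimed = {<1 0>}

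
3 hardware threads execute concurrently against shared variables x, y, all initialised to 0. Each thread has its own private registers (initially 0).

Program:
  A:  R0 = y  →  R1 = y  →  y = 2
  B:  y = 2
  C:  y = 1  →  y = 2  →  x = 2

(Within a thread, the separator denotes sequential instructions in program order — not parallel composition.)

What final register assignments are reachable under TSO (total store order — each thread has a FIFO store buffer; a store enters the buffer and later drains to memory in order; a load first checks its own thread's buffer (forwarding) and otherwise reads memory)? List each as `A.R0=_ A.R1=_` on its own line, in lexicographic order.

A.R0=0 A.R1=0
A.R0=0 A.R1=1
A.R0=0 A.R1=2
A.R0=1 A.R1=1
A.R0=1 A.R1=2
A.R0=2 A.R1=1
A.R0=2 A.R1=2

outcome vector order: (A.R0,A.R1)
|TSO outcomes| = 7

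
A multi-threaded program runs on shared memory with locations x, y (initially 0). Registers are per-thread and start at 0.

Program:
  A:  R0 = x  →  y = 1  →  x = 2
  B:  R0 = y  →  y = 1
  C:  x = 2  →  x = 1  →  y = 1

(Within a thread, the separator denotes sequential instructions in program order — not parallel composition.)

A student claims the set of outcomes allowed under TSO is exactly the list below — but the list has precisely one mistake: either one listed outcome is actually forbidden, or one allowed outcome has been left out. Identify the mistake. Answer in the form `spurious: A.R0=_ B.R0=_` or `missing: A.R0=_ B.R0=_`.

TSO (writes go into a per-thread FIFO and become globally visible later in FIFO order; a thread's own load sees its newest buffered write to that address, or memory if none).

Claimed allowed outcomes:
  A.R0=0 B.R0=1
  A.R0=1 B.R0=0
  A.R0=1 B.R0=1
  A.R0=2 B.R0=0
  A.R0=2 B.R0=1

missing: A.R0=0 B.R0=0

outcome vector order: (A.R0,B.R0)
TSO: 6 outcomes — {<0 0>; <0 1>; <1 0>; <1 1>; <2 0>; <2 1>}
TSO∖claimed = {<0 0>}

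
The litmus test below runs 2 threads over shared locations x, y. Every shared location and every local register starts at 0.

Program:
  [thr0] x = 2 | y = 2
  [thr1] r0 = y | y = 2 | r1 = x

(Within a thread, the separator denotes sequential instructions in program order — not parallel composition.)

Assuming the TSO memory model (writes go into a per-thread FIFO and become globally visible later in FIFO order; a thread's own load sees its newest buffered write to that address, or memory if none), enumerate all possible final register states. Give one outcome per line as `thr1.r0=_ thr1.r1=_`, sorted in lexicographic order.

outcome vector order: (thr1.r0,thr1.r1)
|TSO outcomes| = 3

thr1.r0=0 thr1.r1=0
thr1.r0=0 thr1.r1=2
thr1.r0=2 thr1.r1=2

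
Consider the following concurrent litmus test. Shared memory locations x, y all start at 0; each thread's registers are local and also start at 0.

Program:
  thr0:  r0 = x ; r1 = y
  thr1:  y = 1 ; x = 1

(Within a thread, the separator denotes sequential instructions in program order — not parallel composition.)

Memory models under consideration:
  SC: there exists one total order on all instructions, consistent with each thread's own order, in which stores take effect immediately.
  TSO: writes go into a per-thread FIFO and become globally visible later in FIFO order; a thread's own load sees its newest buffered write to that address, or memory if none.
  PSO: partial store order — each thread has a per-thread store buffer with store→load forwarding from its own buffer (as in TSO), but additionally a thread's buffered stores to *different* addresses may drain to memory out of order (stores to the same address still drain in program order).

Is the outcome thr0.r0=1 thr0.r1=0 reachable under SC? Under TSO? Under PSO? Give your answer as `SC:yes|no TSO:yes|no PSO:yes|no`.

SC:no TSO:no PSO:yes

outcome vector order: (thr0.r0,thr0.r1)
under SC → 00; 01; 11
under TSO → 00; 01; 11
under PSO → 00; 01; 10; 11
target 10 ∈ {PSO}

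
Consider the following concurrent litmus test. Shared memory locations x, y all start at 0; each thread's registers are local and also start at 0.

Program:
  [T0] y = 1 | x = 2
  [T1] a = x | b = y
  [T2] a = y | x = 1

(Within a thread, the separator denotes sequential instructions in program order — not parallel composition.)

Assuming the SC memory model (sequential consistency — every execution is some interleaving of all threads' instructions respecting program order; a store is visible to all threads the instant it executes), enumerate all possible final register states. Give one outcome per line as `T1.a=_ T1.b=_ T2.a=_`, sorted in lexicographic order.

outcome vector order: (T1.a,T1.b,T2.a)
|SC outcomes| = 9

T1.a=0 T1.b=0 T2.a=0
T1.a=0 T1.b=0 T2.a=1
T1.a=0 T1.b=1 T2.a=0
T1.a=0 T1.b=1 T2.a=1
T1.a=1 T1.b=0 T2.a=0
T1.a=1 T1.b=1 T2.a=0
T1.a=1 T1.b=1 T2.a=1
T1.a=2 T1.b=1 T2.a=0
T1.a=2 T1.b=1 T2.a=1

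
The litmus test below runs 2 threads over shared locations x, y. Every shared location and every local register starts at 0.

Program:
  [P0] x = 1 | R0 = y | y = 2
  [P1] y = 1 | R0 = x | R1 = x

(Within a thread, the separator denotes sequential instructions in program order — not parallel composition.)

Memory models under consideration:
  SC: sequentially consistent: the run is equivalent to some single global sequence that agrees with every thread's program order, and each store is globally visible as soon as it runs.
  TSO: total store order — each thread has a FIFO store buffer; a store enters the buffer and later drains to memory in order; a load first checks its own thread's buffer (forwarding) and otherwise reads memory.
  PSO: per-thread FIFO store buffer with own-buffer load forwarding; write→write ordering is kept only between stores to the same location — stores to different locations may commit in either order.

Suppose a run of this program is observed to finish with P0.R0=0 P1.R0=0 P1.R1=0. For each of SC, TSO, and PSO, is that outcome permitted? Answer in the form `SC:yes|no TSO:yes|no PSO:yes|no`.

SC:no TSO:yes PSO:yes

outcome vector order: (P0.R0,P1.R0,P1.R1)
under SC → (0,1,1), (1,0,0), (1,0,1), (1,1,1)
under TSO → (0,0,0), (0,0,1), (0,1,1), (1,0,0), (1,0,1), (1,1,1)
under PSO → (0,0,0), (0,0,1), (0,1,1), (1,0,0), (1,0,1), (1,1,1)
target (0,0,0) ∈ {TSO,PSO}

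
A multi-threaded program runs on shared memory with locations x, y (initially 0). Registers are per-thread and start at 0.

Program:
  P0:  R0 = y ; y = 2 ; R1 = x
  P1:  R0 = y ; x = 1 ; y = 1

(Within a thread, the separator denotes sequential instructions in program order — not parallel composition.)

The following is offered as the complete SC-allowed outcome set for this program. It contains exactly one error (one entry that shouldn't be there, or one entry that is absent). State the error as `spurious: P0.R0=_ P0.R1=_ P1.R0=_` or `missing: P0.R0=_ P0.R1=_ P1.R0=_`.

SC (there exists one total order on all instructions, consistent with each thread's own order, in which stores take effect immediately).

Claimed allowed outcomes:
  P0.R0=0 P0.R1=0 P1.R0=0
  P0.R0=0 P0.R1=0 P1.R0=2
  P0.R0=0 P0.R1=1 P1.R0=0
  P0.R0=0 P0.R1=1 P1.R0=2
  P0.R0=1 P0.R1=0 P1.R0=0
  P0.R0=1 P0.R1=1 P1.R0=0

outcome vector order: (P0.R0,P0.R1,P1.R0)
[SC] allowed = {<0 0 0> <0 0 2> <0 1 0> <0 1 2> <1 1 0>}
claimed∖SC = {<1 0 0>}

spurious: P0.R0=1 P0.R1=0 P1.R0=0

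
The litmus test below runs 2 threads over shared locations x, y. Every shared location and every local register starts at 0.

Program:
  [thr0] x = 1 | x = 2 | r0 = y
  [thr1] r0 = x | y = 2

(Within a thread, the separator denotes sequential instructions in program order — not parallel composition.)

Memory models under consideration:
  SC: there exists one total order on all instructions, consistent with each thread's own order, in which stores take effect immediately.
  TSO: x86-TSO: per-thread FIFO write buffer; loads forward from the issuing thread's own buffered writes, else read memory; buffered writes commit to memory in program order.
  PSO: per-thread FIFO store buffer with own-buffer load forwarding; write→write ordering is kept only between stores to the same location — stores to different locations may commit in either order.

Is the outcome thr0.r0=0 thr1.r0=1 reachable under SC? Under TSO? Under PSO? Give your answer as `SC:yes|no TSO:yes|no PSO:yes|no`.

SC:yes TSO:yes PSO:yes

outcome vector order: (thr0.r0,thr1.r0)
SC: 6 outcomes — {(0,0) (0,1) (0,2) (2,0) (2,1) (2,2)}
TSO: 6 outcomes — {(0,0) (0,1) (0,2) (2,0) (2,1) (2,2)}
PSO: 6 outcomes — {(0,0) (0,1) (0,2) (2,0) (2,1) (2,2)}
target (0,1) ∈ {SC,TSO,PSO}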